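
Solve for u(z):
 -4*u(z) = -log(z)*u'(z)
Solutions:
 u(z) = C1*exp(4*li(z))


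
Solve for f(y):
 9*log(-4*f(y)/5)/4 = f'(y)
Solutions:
 -4*Integral(1/(log(-_y) - log(5) + 2*log(2)), (_y, f(y)))/9 = C1 - y


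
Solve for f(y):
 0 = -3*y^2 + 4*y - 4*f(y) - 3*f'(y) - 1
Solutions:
 f(y) = C1*exp(-4*y/3) - 3*y^2/4 + 17*y/8 - 59/32


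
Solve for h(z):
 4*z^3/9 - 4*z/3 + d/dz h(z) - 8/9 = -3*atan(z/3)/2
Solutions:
 h(z) = C1 - z^4/9 + 2*z^2/3 - 3*z*atan(z/3)/2 + 8*z/9 + 9*log(z^2 + 9)/4


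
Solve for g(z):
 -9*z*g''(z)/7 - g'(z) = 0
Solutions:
 g(z) = C1 + C2*z^(2/9)


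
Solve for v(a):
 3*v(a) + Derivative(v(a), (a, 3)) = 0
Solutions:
 v(a) = C3*exp(-3^(1/3)*a) + (C1*sin(3^(5/6)*a/2) + C2*cos(3^(5/6)*a/2))*exp(3^(1/3)*a/2)


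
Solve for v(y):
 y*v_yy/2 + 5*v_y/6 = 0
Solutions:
 v(y) = C1 + C2/y^(2/3)


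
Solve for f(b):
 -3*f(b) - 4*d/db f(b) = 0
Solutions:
 f(b) = C1*exp(-3*b/4)


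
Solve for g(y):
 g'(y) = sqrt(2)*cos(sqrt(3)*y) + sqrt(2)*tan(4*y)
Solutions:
 g(y) = C1 - sqrt(2)*log(cos(4*y))/4 + sqrt(6)*sin(sqrt(3)*y)/3


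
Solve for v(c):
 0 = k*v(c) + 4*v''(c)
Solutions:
 v(c) = C1*exp(-c*sqrt(-k)/2) + C2*exp(c*sqrt(-k)/2)


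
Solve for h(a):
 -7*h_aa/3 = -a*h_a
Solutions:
 h(a) = C1 + C2*erfi(sqrt(42)*a/14)


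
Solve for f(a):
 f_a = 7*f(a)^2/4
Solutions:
 f(a) = -4/(C1 + 7*a)


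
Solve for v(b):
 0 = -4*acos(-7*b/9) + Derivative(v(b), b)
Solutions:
 v(b) = C1 + 4*b*acos(-7*b/9) + 4*sqrt(81 - 49*b^2)/7


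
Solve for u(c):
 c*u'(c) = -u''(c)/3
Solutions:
 u(c) = C1 + C2*erf(sqrt(6)*c/2)


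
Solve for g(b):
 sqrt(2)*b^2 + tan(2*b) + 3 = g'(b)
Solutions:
 g(b) = C1 + sqrt(2)*b^3/3 + 3*b - log(cos(2*b))/2


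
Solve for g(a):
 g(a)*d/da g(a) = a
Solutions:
 g(a) = -sqrt(C1 + a^2)
 g(a) = sqrt(C1 + a^2)


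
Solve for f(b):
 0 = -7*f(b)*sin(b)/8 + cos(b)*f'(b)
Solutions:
 f(b) = C1/cos(b)^(7/8)


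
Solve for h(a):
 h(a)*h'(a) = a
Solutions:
 h(a) = -sqrt(C1 + a^2)
 h(a) = sqrt(C1 + a^2)


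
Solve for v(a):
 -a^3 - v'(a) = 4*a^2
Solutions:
 v(a) = C1 - a^4/4 - 4*a^3/3


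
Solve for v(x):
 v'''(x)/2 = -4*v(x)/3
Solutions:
 v(x) = C3*exp(-2*3^(2/3)*x/3) + (C1*sin(3^(1/6)*x) + C2*cos(3^(1/6)*x))*exp(3^(2/3)*x/3)


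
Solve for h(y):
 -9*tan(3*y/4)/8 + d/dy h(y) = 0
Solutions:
 h(y) = C1 - 3*log(cos(3*y/4))/2


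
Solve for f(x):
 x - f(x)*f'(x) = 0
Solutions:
 f(x) = -sqrt(C1 + x^2)
 f(x) = sqrt(C1 + x^2)


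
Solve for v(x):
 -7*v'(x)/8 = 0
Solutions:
 v(x) = C1


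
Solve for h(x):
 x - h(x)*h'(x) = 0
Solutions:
 h(x) = -sqrt(C1 + x^2)
 h(x) = sqrt(C1 + x^2)


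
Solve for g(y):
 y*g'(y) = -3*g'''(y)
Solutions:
 g(y) = C1 + Integral(C2*airyai(-3^(2/3)*y/3) + C3*airybi(-3^(2/3)*y/3), y)


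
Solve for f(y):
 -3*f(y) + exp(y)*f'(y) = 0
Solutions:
 f(y) = C1*exp(-3*exp(-y))


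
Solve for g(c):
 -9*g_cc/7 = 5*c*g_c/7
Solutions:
 g(c) = C1 + C2*erf(sqrt(10)*c/6)


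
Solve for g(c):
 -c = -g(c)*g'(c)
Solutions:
 g(c) = -sqrt(C1 + c^2)
 g(c) = sqrt(C1 + c^2)


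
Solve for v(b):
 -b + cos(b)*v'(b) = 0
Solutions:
 v(b) = C1 + Integral(b/cos(b), b)


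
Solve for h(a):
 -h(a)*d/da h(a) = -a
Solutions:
 h(a) = -sqrt(C1 + a^2)
 h(a) = sqrt(C1 + a^2)


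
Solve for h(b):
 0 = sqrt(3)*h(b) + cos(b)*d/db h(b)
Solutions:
 h(b) = C1*(sin(b) - 1)^(sqrt(3)/2)/(sin(b) + 1)^(sqrt(3)/2)


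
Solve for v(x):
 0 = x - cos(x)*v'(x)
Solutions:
 v(x) = C1 + Integral(x/cos(x), x)


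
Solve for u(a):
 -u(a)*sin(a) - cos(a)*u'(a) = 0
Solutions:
 u(a) = C1*cos(a)


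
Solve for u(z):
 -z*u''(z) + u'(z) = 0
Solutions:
 u(z) = C1 + C2*z^2


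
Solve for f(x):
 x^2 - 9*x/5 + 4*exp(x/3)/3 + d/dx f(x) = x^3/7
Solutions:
 f(x) = C1 + x^4/28 - x^3/3 + 9*x^2/10 - 4*exp(x/3)


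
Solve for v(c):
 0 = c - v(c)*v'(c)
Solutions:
 v(c) = -sqrt(C1 + c^2)
 v(c) = sqrt(C1 + c^2)


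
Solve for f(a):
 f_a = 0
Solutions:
 f(a) = C1


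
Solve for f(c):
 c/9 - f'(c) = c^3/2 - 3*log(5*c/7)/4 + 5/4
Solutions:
 f(c) = C1 - c^4/8 + c^2/18 + 3*c*log(c)/4 - 2*c - 3*c*log(7)/4 + 3*c*log(5)/4


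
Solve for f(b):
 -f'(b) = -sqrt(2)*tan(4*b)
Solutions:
 f(b) = C1 - sqrt(2)*log(cos(4*b))/4


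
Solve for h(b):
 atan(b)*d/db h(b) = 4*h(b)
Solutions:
 h(b) = C1*exp(4*Integral(1/atan(b), b))


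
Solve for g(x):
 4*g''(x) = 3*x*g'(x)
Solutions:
 g(x) = C1 + C2*erfi(sqrt(6)*x/4)


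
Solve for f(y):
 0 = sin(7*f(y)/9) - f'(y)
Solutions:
 -y + 9*log(cos(7*f(y)/9) - 1)/14 - 9*log(cos(7*f(y)/9) + 1)/14 = C1


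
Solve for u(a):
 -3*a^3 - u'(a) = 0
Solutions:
 u(a) = C1 - 3*a^4/4


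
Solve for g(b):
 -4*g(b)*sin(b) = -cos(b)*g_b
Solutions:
 g(b) = C1/cos(b)^4


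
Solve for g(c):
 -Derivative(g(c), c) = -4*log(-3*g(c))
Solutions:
 -Integral(1/(log(-_y) + log(3)), (_y, g(c)))/4 = C1 - c


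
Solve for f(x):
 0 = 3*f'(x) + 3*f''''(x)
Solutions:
 f(x) = C1 + C4*exp(-x) + (C2*sin(sqrt(3)*x/2) + C3*cos(sqrt(3)*x/2))*exp(x/2)


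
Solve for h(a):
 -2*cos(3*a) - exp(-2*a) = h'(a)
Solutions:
 h(a) = C1 - 2*sin(3*a)/3 + exp(-2*a)/2


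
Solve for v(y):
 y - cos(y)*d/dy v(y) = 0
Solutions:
 v(y) = C1 + Integral(y/cos(y), y)


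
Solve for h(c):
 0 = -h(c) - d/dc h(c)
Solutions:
 h(c) = C1*exp(-c)


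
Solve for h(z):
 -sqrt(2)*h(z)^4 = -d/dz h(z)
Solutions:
 h(z) = (-1/(C1 + 3*sqrt(2)*z))^(1/3)
 h(z) = (-1/(C1 + sqrt(2)*z))^(1/3)*(-3^(2/3) - 3*3^(1/6)*I)/6
 h(z) = (-1/(C1 + sqrt(2)*z))^(1/3)*(-3^(2/3) + 3*3^(1/6)*I)/6


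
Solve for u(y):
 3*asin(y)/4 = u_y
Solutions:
 u(y) = C1 + 3*y*asin(y)/4 + 3*sqrt(1 - y^2)/4


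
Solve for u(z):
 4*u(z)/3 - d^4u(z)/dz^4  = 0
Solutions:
 u(z) = C1*exp(-sqrt(2)*3^(3/4)*z/3) + C2*exp(sqrt(2)*3^(3/4)*z/3) + C3*sin(sqrt(2)*3^(3/4)*z/3) + C4*cos(sqrt(2)*3^(3/4)*z/3)


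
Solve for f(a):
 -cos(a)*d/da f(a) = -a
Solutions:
 f(a) = C1 + Integral(a/cos(a), a)


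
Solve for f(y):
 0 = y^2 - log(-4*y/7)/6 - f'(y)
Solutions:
 f(y) = C1 + y^3/3 - y*log(-y)/6 + y*(-2*log(2) + 1 + log(7))/6


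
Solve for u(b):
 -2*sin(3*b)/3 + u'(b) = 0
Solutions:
 u(b) = C1 - 2*cos(3*b)/9


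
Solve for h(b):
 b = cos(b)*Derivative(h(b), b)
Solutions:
 h(b) = C1 + Integral(b/cos(b), b)


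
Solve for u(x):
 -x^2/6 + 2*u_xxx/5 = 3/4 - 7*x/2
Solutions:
 u(x) = C1 + C2*x + C3*x^2 + x^5/144 - 35*x^4/96 + 5*x^3/16


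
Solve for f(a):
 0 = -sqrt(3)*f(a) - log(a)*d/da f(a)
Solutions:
 f(a) = C1*exp(-sqrt(3)*li(a))


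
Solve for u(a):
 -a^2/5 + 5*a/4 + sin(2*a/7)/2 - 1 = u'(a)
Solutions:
 u(a) = C1 - a^3/15 + 5*a^2/8 - a - 7*cos(2*a/7)/4


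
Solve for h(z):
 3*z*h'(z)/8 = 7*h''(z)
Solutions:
 h(z) = C1 + C2*erfi(sqrt(21)*z/28)


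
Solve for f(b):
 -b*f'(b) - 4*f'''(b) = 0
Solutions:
 f(b) = C1 + Integral(C2*airyai(-2^(1/3)*b/2) + C3*airybi(-2^(1/3)*b/2), b)


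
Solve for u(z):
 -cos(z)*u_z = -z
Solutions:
 u(z) = C1 + Integral(z/cos(z), z)


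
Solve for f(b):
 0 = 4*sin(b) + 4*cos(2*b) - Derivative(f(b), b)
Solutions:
 f(b) = C1 + 2*sin(2*b) - 4*cos(b)


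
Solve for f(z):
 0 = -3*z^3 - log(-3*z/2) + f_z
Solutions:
 f(z) = C1 + 3*z^4/4 + z*log(-z) + z*(-1 - log(2) + log(3))


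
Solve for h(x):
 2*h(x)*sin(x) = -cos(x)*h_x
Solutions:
 h(x) = C1*cos(x)^2


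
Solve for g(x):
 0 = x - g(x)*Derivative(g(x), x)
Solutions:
 g(x) = -sqrt(C1 + x^2)
 g(x) = sqrt(C1 + x^2)


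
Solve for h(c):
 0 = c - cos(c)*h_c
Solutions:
 h(c) = C1 + Integral(c/cos(c), c)


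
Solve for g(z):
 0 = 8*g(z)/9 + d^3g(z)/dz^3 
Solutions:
 g(z) = C3*exp(-2*3^(1/3)*z/3) + (C1*sin(3^(5/6)*z/3) + C2*cos(3^(5/6)*z/3))*exp(3^(1/3)*z/3)


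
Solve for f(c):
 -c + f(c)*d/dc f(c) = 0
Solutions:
 f(c) = -sqrt(C1 + c^2)
 f(c) = sqrt(C1 + c^2)


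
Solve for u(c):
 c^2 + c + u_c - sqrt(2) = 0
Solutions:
 u(c) = C1 - c^3/3 - c^2/2 + sqrt(2)*c


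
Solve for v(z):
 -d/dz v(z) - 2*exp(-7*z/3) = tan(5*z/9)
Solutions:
 v(z) = C1 - 9*log(tan(5*z/9)^2 + 1)/10 + 6*exp(-7*z/3)/7


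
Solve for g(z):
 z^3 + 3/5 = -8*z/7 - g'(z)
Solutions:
 g(z) = C1 - z^4/4 - 4*z^2/7 - 3*z/5


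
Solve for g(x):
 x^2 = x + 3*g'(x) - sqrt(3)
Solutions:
 g(x) = C1 + x^3/9 - x^2/6 + sqrt(3)*x/3


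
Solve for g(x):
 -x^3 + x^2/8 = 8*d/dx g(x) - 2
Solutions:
 g(x) = C1 - x^4/32 + x^3/192 + x/4


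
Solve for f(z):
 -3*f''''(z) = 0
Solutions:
 f(z) = C1 + C2*z + C3*z^2 + C4*z^3


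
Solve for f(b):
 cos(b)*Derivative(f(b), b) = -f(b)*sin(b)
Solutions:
 f(b) = C1*cos(b)


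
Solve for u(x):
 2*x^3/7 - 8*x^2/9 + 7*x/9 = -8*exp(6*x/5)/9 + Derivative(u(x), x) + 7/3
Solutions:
 u(x) = C1 + x^4/14 - 8*x^3/27 + 7*x^2/18 - 7*x/3 + 20*exp(6*x/5)/27


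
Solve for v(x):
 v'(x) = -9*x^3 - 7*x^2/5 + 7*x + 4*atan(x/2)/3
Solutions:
 v(x) = C1 - 9*x^4/4 - 7*x^3/15 + 7*x^2/2 + 4*x*atan(x/2)/3 - 4*log(x^2 + 4)/3


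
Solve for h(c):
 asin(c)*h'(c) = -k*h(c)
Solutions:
 h(c) = C1*exp(-k*Integral(1/asin(c), c))


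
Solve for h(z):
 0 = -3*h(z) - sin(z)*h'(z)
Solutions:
 h(z) = C1*(cos(z) + 1)^(3/2)/(cos(z) - 1)^(3/2)


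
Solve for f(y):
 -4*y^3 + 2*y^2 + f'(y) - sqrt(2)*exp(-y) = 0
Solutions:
 f(y) = C1 + y^4 - 2*y^3/3 - sqrt(2)*exp(-y)


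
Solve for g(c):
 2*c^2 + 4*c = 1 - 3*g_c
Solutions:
 g(c) = C1 - 2*c^3/9 - 2*c^2/3 + c/3


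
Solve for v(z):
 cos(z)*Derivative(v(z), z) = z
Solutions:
 v(z) = C1 + Integral(z/cos(z), z)


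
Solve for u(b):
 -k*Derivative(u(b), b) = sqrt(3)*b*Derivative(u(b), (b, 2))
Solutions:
 u(b) = C1 + b^(-sqrt(3)*re(k)/3 + 1)*(C2*sin(sqrt(3)*log(b)*Abs(im(k))/3) + C3*cos(sqrt(3)*log(b)*im(k)/3))


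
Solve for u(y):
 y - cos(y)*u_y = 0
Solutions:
 u(y) = C1 + Integral(y/cos(y), y)


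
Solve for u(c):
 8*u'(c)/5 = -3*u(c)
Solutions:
 u(c) = C1*exp(-15*c/8)


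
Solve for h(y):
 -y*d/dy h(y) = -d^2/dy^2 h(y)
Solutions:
 h(y) = C1 + C2*erfi(sqrt(2)*y/2)


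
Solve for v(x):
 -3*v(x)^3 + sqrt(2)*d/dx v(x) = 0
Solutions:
 v(x) = -sqrt(-1/(C1 + 3*sqrt(2)*x))
 v(x) = sqrt(-1/(C1 + 3*sqrt(2)*x))


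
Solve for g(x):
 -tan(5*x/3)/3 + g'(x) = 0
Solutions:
 g(x) = C1 - log(cos(5*x/3))/5


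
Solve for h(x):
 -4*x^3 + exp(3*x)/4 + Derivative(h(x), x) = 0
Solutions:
 h(x) = C1 + x^4 - exp(3*x)/12


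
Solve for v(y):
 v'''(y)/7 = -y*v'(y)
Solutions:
 v(y) = C1 + Integral(C2*airyai(-7^(1/3)*y) + C3*airybi(-7^(1/3)*y), y)


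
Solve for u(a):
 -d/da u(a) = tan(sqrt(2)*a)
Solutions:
 u(a) = C1 + sqrt(2)*log(cos(sqrt(2)*a))/2


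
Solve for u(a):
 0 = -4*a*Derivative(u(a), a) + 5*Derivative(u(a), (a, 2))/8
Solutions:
 u(a) = C1 + C2*erfi(4*sqrt(5)*a/5)


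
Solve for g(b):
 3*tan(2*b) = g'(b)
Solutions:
 g(b) = C1 - 3*log(cos(2*b))/2


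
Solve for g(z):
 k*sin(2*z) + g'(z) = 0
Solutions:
 g(z) = C1 + k*cos(2*z)/2


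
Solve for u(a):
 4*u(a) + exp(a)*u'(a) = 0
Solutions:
 u(a) = C1*exp(4*exp(-a))


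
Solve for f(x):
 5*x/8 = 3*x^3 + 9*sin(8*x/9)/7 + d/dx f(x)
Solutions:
 f(x) = C1 - 3*x^4/4 + 5*x^2/16 + 81*cos(8*x/9)/56


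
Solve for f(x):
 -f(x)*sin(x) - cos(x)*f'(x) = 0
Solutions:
 f(x) = C1*cos(x)


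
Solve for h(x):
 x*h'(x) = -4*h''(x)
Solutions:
 h(x) = C1 + C2*erf(sqrt(2)*x/4)


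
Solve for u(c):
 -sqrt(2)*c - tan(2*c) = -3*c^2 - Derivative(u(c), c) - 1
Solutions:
 u(c) = C1 - c^3 + sqrt(2)*c^2/2 - c - log(cos(2*c))/2


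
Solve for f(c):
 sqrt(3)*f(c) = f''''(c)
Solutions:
 f(c) = C1*exp(-3^(1/8)*c) + C2*exp(3^(1/8)*c) + C3*sin(3^(1/8)*c) + C4*cos(3^(1/8)*c)


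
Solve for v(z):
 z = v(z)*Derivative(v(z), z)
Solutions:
 v(z) = -sqrt(C1 + z^2)
 v(z) = sqrt(C1 + z^2)


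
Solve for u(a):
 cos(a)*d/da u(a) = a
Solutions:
 u(a) = C1 + Integral(a/cos(a), a)


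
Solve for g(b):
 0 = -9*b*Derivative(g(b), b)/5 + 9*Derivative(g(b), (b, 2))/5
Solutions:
 g(b) = C1 + C2*erfi(sqrt(2)*b/2)


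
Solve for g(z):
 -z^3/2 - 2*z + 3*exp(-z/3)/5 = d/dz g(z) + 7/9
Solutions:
 g(z) = C1 - z^4/8 - z^2 - 7*z/9 - 9*exp(-z/3)/5


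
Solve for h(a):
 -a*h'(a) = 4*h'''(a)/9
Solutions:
 h(a) = C1 + Integral(C2*airyai(-2^(1/3)*3^(2/3)*a/2) + C3*airybi(-2^(1/3)*3^(2/3)*a/2), a)


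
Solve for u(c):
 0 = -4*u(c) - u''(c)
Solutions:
 u(c) = C1*sin(2*c) + C2*cos(2*c)


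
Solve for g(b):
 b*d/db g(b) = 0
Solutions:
 g(b) = C1


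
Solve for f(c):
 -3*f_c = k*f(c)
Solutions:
 f(c) = C1*exp(-c*k/3)


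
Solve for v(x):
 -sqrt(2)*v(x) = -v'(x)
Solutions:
 v(x) = C1*exp(sqrt(2)*x)


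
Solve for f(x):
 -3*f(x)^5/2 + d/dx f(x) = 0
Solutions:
 f(x) = -(-1/(C1 + 6*x))^(1/4)
 f(x) = (-1/(C1 + 6*x))^(1/4)
 f(x) = -I*(-1/(C1 + 6*x))^(1/4)
 f(x) = I*(-1/(C1 + 6*x))^(1/4)


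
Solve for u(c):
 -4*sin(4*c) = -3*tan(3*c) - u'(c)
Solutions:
 u(c) = C1 + log(cos(3*c)) - cos(4*c)


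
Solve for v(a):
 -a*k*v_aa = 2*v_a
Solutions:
 v(a) = C1 + a^(((re(k) - 2)*re(k) + im(k)^2)/(re(k)^2 + im(k)^2))*(C2*sin(2*log(a)*Abs(im(k))/(re(k)^2 + im(k)^2)) + C3*cos(2*log(a)*im(k)/(re(k)^2 + im(k)^2)))


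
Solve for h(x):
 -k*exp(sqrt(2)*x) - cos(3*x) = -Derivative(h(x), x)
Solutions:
 h(x) = C1 + sqrt(2)*k*exp(sqrt(2)*x)/2 + sin(3*x)/3


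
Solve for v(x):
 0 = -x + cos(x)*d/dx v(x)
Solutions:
 v(x) = C1 + Integral(x/cos(x), x)


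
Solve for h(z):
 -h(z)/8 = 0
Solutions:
 h(z) = 0


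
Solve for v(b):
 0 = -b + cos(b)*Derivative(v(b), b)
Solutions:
 v(b) = C1 + Integral(b/cos(b), b)


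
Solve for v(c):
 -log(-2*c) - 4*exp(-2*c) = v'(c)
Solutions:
 v(c) = C1 - c*log(-c) + c*(1 - log(2)) + 2*exp(-2*c)


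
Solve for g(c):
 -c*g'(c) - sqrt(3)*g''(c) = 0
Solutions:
 g(c) = C1 + C2*erf(sqrt(2)*3^(3/4)*c/6)


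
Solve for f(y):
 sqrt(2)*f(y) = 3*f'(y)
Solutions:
 f(y) = C1*exp(sqrt(2)*y/3)


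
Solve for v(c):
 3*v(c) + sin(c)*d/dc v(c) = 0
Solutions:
 v(c) = C1*(cos(c) + 1)^(3/2)/(cos(c) - 1)^(3/2)


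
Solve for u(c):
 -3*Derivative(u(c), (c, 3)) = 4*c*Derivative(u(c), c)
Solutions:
 u(c) = C1 + Integral(C2*airyai(-6^(2/3)*c/3) + C3*airybi(-6^(2/3)*c/3), c)


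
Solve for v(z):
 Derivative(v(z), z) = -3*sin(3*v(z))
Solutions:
 v(z) = -acos((-C1 - exp(18*z))/(C1 - exp(18*z)))/3 + 2*pi/3
 v(z) = acos((-C1 - exp(18*z))/(C1 - exp(18*z)))/3


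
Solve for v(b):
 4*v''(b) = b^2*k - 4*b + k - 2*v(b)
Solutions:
 v(b) = C1*sin(sqrt(2)*b/2) + C2*cos(sqrt(2)*b/2) + b^2*k/2 - 2*b - 3*k/2


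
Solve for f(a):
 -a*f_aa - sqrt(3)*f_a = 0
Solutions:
 f(a) = C1 + C2*a^(1 - sqrt(3))


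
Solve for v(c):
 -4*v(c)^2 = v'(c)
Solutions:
 v(c) = 1/(C1 + 4*c)


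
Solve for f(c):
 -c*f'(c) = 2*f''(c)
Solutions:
 f(c) = C1 + C2*erf(c/2)


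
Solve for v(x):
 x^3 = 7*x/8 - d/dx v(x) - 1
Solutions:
 v(x) = C1 - x^4/4 + 7*x^2/16 - x


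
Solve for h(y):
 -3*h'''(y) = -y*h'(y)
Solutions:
 h(y) = C1 + Integral(C2*airyai(3^(2/3)*y/3) + C3*airybi(3^(2/3)*y/3), y)


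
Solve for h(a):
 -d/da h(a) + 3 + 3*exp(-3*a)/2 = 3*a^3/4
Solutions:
 h(a) = C1 - 3*a^4/16 + 3*a - exp(-3*a)/2


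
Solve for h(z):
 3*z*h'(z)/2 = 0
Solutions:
 h(z) = C1


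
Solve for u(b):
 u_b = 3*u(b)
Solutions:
 u(b) = C1*exp(3*b)


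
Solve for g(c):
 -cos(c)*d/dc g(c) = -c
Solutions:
 g(c) = C1 + Integral(c/cos(c), c)


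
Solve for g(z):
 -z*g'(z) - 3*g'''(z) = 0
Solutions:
 g(z) = C1 + Integral(C2*airyai(-3^(2/3)*z/3) + C3*airybi(-3^(2/3)*z/3), z)


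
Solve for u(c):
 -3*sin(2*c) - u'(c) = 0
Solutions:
 u(c) = C1 + 3*cos(2*c)/2


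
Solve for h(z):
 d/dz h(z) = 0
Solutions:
 h(z) = C1


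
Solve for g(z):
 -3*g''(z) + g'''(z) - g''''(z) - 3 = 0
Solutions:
 g(z) = C1 + C2*z - z^2/2 + (C3*sin(sqrt(11)*z/2) + C4*cos(sqrt(11)*z/2))*exp(z/2)


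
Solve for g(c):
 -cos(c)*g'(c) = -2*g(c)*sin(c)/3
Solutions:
 g(c) = C1/cos(c)^(2/3)


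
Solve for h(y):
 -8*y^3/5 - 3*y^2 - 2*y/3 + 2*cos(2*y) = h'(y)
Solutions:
 h(y) = C1 - 2*y^4/5 - y^3 - y^2/3 + sin(2*y)


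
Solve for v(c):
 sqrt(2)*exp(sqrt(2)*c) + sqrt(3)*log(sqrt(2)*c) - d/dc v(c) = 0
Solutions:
 v(c) = C1 + sqrt(3)*c*log(c) + sqrt(3)*c*(-1 + log(2)/2) + exp(sqrt(2)*c)


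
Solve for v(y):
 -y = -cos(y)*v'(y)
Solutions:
 v(y) = C1 + Integral(y/cos(y), y)


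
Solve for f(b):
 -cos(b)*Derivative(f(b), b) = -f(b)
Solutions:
 f(b) = C1*sqrt(sin(b) + 1)/sqrt(sin(b) - 1)


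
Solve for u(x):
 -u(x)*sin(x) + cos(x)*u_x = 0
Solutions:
 u(x) = C1/cos(x)


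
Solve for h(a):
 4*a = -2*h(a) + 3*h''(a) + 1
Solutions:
 h(a) = C1*exp(-sqrt(6)*a/3) + C2*exp(sqrt(6)*a/3) - 2*a + 1/2


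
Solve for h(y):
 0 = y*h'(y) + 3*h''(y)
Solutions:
 h(y) = C1 + C2*erf(sqrt(6)*y/6)


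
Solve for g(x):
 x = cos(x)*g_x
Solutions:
 g(x) = C1 + Integral(x/cos(x), x)


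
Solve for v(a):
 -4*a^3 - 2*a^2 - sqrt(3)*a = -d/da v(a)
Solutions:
 v(a) = C1 + a^4 + 2*a^3/3 + sqrt(3)*a^2/2


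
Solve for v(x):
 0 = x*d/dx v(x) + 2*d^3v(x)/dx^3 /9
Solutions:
 v(x) = C1 + Integral(C2*airyai(-6^(2/3)*x/2) + C3*airybi(-6^(2/3)*x/2), x)


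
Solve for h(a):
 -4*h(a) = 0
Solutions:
 h(a) = 0


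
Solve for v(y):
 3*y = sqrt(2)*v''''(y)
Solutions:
 v(y) = C1 + C2*y + C3*y^2 + C4*y^3 + sqrt(2)*y^5/80


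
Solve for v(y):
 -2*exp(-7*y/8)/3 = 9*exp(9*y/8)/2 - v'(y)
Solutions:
 v(y) = C1 + 4*exp(9*y/8) - 16*exp(-7*y/8)/21


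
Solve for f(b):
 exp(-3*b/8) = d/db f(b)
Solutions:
 f(b) = C1 - 8*exp(-3*b/8)/3


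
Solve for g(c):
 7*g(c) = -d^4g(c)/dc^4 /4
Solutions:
 g(c) = (C1*sin(7^(1/4)*c) + C2*cos(7^(1/4)*c))*exp(-7^(1/4)*c) + (C3*sin(7^(1/4)*c) + C4*cos(7^(1/4)*c))*exp(7^(1/4)*c)


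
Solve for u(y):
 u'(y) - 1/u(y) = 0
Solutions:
 u(y) = -sqrt(C1 + 2*y)
 u(y) = sqrt(C1 + 2*y)


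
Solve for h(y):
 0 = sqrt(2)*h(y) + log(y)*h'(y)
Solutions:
 h(y) = C1*exp(-sqrt(2)*li(y))


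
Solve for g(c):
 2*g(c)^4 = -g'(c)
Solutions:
 g(c) = (-3^(2/3) - 3*3^(1/6)*I)*(1/(C1 + 2*c))^(1/3)/6
 g(c) = (-3^(2/3) + 3*3^(1/6)*I)*(1/(C1 + 2*c))^(1/3)/6
 g(c) = (1/(C1 + 6*c))^(1/3)


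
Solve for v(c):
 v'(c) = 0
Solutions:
 v(c) = C1


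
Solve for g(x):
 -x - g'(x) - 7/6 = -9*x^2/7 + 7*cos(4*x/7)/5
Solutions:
 g(x) = C1 + 3*x^3/7 - x^2/2 - 7*x/6 - 49*sin(4*x/7)/20


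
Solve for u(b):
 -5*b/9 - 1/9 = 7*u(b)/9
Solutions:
 u(b) = -5*b/7 - 1/7


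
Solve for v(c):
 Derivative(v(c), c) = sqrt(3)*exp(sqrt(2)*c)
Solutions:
 v(c) = C1 + sqrt(6)*exp(sqrt(2)*c)/2


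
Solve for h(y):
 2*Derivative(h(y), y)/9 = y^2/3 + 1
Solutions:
 h(y) = C1 + y^3/2 + 9*y/2


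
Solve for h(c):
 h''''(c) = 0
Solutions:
 h(c) = C1 + C2*c + C3*c^2 + C4*c^3


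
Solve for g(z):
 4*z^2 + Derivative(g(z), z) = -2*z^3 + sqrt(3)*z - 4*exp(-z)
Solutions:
 g(z) = C1 - z^4/2 - 4*z^3/3 + sqrt(3)*z^2/2 + 4*exp(-z)


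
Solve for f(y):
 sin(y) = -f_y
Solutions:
 f(y) = C1 + cos(y)


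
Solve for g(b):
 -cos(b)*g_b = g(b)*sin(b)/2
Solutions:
 g(b) = C1*sqrt(cos(b))


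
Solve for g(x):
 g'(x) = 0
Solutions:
 g(x) = C1


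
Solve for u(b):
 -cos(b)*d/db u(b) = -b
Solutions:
 u(b) = C1 + Integral(b/cos(b), b)


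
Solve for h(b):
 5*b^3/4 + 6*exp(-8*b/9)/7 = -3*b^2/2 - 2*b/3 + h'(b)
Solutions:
 h(b) = C1 + 5*b^4/16 + b^3/2 + b^2/3 - 27*exp(-8*b/9)/28


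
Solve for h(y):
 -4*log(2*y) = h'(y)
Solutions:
 h(y) = C1 - 4*y*log(y) - y*log(16) + 4*y


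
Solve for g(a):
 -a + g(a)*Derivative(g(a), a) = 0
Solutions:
 g(a) = -sqrt(C1 + a^2)
 g(a) = sqrt(C1 + a^2)


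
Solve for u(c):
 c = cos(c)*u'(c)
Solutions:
 u(c) = C1 + Integral(c/cos(c), c)


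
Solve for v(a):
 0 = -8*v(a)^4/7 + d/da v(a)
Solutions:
 v(a) = 7^(1/3)*(-1/(C1 + 24*a))^(1/3)
 v(a) = 7^(1/3)*(-1/(C1 + 8*a))^(1/3)*(-3^(2/3) - 3*3^(1/6)*I)/6
 v(a) = 7^(1/3)*(-1/(C1 + 8*a))^(1/3)*(-3^(2/3) + 3*3^(1/6)*I)/6


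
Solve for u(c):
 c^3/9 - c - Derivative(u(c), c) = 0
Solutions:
 u(c) = C1 + c^4/36 - c^2/2


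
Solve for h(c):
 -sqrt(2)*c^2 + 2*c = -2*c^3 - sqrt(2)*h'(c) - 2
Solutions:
 h(c) = C1 - sqrt(2)*c^4/4 + c^3/3 - sqrt(2)*c^2/2 - sqrt(2)*c


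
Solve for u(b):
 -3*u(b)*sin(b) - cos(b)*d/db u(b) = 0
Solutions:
 u(b) = C1*cos(b)^3


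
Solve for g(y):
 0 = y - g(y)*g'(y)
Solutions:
 g(y) = -sqrt(C1 + y^2)
 g(y) = sqrt(C1 + y^2)


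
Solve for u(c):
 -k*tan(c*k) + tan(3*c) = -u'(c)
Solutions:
 u(c) = C1 + k*Piecewise((-log(cos(c*k))/k, Ne(k, 0)), (0, True)) + log(cos(3*c))/3


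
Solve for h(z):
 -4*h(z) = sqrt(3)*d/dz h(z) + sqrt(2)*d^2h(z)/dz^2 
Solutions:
 h(z) = (C1*sin(sqrt(2)*z*sqrt(-3 + 16*sqrt(2))/4) + C2*cos(sqrt(2)*z*sqrt(-3 + 16*sqrt(2))/4))*exp(-sqrt(6)*z/4)


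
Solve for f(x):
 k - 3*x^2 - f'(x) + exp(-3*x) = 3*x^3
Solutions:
 f(x) = C1 + k*x - 3*x^4/4 - x^3 - exp(-3*x)/3


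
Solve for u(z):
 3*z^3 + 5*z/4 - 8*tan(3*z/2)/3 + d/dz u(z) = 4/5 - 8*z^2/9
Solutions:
 u(z) = C1 - 3*z^4/4 - 8*z^3/27 - 5*z^2/8 + 4*z/5 - 16*log(cos(3*z/2))/9


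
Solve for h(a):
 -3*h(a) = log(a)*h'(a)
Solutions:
 h(a) = C1*exp(-3*li(a))


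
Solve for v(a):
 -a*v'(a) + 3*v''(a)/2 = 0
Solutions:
 v(a) = C1 + C2*erfi(sqrt(3)*a/3)


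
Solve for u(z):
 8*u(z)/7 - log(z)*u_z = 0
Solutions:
 u(z) = C1*exp(8*li(z)/7)


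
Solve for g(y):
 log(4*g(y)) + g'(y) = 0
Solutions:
 Integral(1/(log(_y) + 2*log(2)), (_y, g(y))) = C1 - y


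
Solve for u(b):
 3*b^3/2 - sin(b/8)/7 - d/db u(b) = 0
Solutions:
 u(b) = C1 + 3*b^4/8 + 8*cos(b/8)/7


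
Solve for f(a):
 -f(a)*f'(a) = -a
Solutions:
 f(a) = -sqrt(C1 + a^2)
 f(a) = sqrt(C1 + a^2)


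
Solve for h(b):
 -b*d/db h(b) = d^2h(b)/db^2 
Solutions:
 h(b) = C1 + C2*erf(sqrt(2)*b/2)


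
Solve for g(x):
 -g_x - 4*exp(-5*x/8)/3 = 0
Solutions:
 g(x) = C1 + 32*exp(-5*x/8)/15


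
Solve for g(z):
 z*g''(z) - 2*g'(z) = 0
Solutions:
 g(z) = C1 + C2*z^3


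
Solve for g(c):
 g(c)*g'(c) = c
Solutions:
 g(c) = -sqrt(C1 + c^2)
 g(c) = sqrt(C1 + c^2)


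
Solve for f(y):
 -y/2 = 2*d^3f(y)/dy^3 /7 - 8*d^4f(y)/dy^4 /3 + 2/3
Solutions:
 f(y) = C1 + C2*y + C3*y^2 + C4*exp(3*y/28) - 7*y^4/96 - 28*y^3/9


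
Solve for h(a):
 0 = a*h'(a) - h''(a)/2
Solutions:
 h(a) = C1 + C2*erfi(a)


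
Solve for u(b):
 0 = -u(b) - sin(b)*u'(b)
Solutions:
 u(b) = C1*sqrt(cos(b) + 1)/sqrt(cos(b) - 1)


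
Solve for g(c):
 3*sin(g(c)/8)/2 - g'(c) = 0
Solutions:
 -3*c/2 + 4*log(cos(g(c)/8) - 1) - 4*log(cos(g(c)/8) + 1) = C1


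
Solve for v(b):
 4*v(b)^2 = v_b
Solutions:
 v(b) = -1/(C1 + 4*b)


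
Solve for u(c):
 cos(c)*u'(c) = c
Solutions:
 u(c) = C1 + Integral(c/cos(c), c)


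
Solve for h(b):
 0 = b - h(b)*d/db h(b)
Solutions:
 h(b) = -sqrt(C1 + b^2)
 h(b) = sqrt(C1 + b^2)


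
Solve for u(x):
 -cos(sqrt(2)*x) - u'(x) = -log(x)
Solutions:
 u(x) = C1 + x*log(x) - x - sqrt(2)*sin(sqrt(2)*x)/2


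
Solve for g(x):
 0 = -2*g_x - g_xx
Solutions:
 g(x) = C1 + C2*exp(-2*x)


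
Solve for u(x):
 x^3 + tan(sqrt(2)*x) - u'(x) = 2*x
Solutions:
 u(x) = C1 + x^4/4 - x^2 - sqrt(2)*log(cos(sqrt(2)*x))/2


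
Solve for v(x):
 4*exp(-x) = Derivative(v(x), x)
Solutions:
 v(x) = C1 - 4*exp(-x)


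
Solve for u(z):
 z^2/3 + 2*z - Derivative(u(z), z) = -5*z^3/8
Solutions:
 u(z) = C1 + 5*z^4/32 + z^3/9 + z^2


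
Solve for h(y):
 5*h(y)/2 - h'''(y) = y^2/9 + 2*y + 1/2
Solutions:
 h(y) = C3*exp(2^(2/3)*5^(1/3)*y/2) + 2*y^2/45 + 4*y/5 + (C1*sin(2^(2/3)*sqrt(3)*5^(1/3)*y/4) + C2*cos(2^(2/3)*sqrt(3)*5^(1/3)*y/4))*exp(-2^(2/3)*5^(1/3)*y/4) + 1/5


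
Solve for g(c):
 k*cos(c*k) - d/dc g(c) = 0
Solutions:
 g(c) = C1 + sin(c*k)


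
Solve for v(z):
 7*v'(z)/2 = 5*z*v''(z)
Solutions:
 v(z) = C1 + C2*z^(17/10)


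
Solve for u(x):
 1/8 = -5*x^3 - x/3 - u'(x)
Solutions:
 u(x) = C1 - 5*x^4/4 - x^2/6 - x/8


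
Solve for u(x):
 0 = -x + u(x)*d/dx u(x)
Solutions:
 u(x) = -sqrt(C1 + x^2)
 u(x) = sqrt(C1 + x^2)


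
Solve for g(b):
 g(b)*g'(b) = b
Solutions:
 g(b) = -sqrt(C1 + b^2)
 g(b) = sqrt(C1 + b^2)


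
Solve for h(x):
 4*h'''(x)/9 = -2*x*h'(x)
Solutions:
 h(x) = C1 + Integral(C2*airyai(-6^(2/3)*x/2) + C3*airybi(-6^(2/3)*x/2), x)


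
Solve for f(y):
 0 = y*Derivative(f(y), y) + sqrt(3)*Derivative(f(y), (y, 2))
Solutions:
 f(y) = C1 + C2*erf(sqrt(2)*3^(3/4)*y/6)


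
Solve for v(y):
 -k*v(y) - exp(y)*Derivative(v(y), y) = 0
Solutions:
 v(y) = C1*exp(k*exp(-y))


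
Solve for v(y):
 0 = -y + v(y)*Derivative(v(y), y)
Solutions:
 v(y) = -sqrt(C1 + y^2)
 v(y) = sqrt(C1 + y^2)


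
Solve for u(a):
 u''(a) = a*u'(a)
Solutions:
 u(a) = C1 + C2*erfi(sqrt(2)*a/2)


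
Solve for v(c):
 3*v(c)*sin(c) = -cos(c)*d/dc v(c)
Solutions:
 v(c) = C1*cos(c)^3


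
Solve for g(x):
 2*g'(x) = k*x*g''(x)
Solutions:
 g(x) = C1 + x^(((re(k) + 2)*re(k) + im(k)^2)/(re(k)^2 + im(k)^2))*(C2*sin(2*log(x)*Abs(im(k))/(re(k)^2 + im(k)^2)) + C3*cos(2*log(x)*im(k)/(re(k)^2 + im(k)^2)))


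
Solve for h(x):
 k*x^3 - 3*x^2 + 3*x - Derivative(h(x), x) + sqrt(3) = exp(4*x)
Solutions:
 h(x) = C1 + k*x^4/4 - x^3 + 3*x^2/2 + sqrt(3)*x - exp(4*x)/4


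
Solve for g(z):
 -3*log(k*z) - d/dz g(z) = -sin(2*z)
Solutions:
 g(z) = C1 - 3*z*log(k*z) + 3*z - cos(2*z)/2


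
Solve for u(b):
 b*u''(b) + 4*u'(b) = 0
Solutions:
 u(b) = C1 + C2/b^3


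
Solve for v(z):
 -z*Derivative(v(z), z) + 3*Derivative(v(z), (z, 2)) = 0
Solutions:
 v(z) = C1 + C2*erfi(sqrt(6)*z/6)


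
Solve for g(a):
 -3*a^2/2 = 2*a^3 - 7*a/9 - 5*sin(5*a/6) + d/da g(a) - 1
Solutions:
 g(a) = C1 - a^4/2 - a^3/2 + 7*a^2/18 + a - 6*cos(5*a/6)


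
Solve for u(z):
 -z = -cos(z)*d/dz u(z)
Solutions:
 u(z) = C1 + Integral(z/cos(z), z)


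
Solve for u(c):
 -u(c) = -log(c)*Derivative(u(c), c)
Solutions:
 u(c) = C1*exp(li(c))


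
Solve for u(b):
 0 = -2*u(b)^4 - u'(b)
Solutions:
 u(b) = (-3^(2/3) - 3*3^(1/6)*I)*(1/(C1 + 2*b))^(1/3)/6
 u(b) = (-3^(2/3) + 3*3^(1/6)*I)*(1/(C1 + 2*b))^(1/3)/6
 u(b) = (1/(C1 + 6*b))^(1/3)


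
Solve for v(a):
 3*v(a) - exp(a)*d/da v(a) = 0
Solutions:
 v(a) = C1*exp(-3*exp(-a))


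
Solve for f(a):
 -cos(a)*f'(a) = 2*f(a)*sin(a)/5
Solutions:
 f(a) = C1*cos(a)^(2/5)


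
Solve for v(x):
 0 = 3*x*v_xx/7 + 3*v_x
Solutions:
 v(x) = C1 + C2/x^6


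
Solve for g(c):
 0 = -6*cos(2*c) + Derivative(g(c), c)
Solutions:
 g(c) = C1 + 3*sin(2*c)


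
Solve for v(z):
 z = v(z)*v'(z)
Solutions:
 v(z) = -sqrt(C1 + z^2)
 v(z) = sqrt(C1 + z^2)


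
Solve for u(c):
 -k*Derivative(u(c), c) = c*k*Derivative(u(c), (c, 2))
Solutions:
 u(c) = C1 + C2*log(c)


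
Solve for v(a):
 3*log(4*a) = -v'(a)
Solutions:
 v(a) = C1 - 3*a*log(a) - a*log(64) + 3*a


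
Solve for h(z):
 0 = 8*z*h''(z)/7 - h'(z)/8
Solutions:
 h(z) = C1 + C2*z^(71/64)


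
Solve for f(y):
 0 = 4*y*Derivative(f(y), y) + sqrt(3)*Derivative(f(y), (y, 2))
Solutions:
 f(y) = C1 + C2*erf(sqrt(2)*3^(3/4)*y/3)


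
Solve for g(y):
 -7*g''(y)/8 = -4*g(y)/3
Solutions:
 g(y) = C1*exp(-4*sqrt(42)*y/21) + C2*exp(4*sqrt(42)*y/21)


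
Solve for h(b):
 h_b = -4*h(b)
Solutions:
 h(b) = C1*exp(-4*b)


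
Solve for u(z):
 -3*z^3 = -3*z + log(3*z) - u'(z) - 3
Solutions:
 u(z) = C1 + 3*z^4/4 - 3*z^2/2 + z*log(z) - 4*z + z*log(3)


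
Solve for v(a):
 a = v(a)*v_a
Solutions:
 v(a) = -sqrt(C1 + a^2)
 v(a) = sqrt(C1 + a^2)


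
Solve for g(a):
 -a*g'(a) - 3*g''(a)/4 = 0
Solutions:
 g(a) = C1 + C2*erf(sqrt(6)*a/3)


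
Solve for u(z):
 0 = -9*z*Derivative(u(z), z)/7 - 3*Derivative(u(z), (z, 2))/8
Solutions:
 u(z) = C1 + C2*erf(2*sqrt(21)*z/7)


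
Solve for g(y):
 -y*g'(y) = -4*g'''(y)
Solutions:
 g(y) = C1 + Integral(C2*airyai(2^(1/3)*y/2) + C3*airybi(2^(1/3)*y/2), y)


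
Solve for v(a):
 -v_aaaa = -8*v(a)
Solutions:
 v(a) = C1*exp(-2^(3/4)*a) + C2*exp(2^(3/4)*a) + C3*sin(2^(3/4)*a) + C4*cos(2^(3/4)*a)


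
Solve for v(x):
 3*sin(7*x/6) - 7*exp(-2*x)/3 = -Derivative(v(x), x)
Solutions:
 v(x) = C1 + 18*cos(7*x/6)/7 - 7*exp(-2*x)/6


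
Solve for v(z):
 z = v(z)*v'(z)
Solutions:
 v(z) = -sqrt(C1 + z^2)
 v(z) = sqrt(C1 + z^2)


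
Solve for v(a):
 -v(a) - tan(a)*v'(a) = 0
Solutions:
 v(a) = C1/sin(a)


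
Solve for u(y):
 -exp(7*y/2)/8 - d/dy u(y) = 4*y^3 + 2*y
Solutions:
 u(y) = C1 - y^4 - y^2 - exp(7*y/2)/28


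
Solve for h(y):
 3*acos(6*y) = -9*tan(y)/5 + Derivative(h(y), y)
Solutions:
 h(y) = C1 + 3*y*acos(6*y) - sqrt(1 - 36*y^2)/2 - 9*log(cos(y))/5


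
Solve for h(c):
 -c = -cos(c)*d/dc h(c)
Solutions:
 h(c) = C1 + Integral(c/cos(c), c)


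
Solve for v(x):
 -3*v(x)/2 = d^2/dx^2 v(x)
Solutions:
 v(x) = C1*sin(sqrt(6)*x/2) + C2*cos(sqrt(6)*x/2)


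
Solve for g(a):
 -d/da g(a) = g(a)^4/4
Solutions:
 g(a) = 2^(2/3)*(1/(C1 + 3*a))^(1/3)
 g(a) = (-6^(2/3) - 3*2^(2/3)*3^(1/6)*I)*(1/(C1 + a))^(1/3)/6
 g(a) = (-6^(2/3) + 3*2^(2/3)*3^(1/6)*I)*(1/(C1 + a))^(1/3)/6


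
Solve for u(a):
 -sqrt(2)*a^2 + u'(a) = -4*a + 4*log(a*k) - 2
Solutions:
 u(a) = C1 + sqrt(2)*a^3/3 - 2*a^2 + 4*a*log(a*k) - 6*a


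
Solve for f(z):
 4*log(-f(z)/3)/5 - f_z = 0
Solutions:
 -5*Integral(1/(log(-_y) - log(3)), (_y, f(z)))/4 = C1 - z


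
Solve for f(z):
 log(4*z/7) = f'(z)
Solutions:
 f(z) = C1 + z*log(z) - z + z*log(4/7)


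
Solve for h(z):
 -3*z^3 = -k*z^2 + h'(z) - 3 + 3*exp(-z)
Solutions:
 h(z) = C1 + k*z^3/3 - 3*z^4/4 + 3*z + 3*exp(-z)


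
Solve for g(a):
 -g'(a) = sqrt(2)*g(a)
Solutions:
 g(a) = C1*exp(-sqrt(2)*a)


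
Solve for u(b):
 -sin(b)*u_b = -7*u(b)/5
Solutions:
 u(b) = C1*(cos(b) - 1)^(7/10)/(cos(b) + 1)^(7/10)


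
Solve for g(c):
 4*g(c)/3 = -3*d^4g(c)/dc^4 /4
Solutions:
 g(c) = (C1*sin(sqrt(6)*c/3) + C2*cos(sqrt(6)*c/3))*exp(-sqrt(6)*c/3) + (C3*sin(sqrt(6)*c/3) + C4*cos(sqrt(6)*c/3))*exp(sqrt(6)*c/3)


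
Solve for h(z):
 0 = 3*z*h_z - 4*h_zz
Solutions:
 h(z) = C1 + C2*erfi(sqrt(6)*z/4)


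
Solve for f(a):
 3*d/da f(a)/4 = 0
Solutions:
 f(a) = C1


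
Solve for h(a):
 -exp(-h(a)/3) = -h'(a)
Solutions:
 h(a) = 3*log(C1 + a/3)


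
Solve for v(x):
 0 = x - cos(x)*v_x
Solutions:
 v(x) = C1 + Integral(x/cos(x), x)


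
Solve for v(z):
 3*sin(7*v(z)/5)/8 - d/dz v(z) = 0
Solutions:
 -3*z/8 + 5*log(cos(7*v(z)/5) - 1)/14 - 5*log(cos(7*v(z)/5) + 1)/14 = C1


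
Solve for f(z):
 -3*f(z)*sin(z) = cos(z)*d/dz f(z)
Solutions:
 f(z) = C1*cos(z)^3


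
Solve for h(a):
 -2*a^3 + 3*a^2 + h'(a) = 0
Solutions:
 h(a) = C1 + a^4/2 - a^3


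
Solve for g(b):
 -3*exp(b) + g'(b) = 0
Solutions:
 g(b) = C1 + 3*exp(b)


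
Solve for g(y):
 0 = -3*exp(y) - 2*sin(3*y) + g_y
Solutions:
 g(y) = C1 + 3*exp(y) - 2*cos(3*y)/3


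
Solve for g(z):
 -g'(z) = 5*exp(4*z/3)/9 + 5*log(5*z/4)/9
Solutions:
 g(z) = C1 - 5*z*log(z)/9 + 5*z*(-log(5) + 1 + 2*log(2))/9 - 5*exp(4*z/3)/12


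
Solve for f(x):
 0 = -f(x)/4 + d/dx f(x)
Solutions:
 f(x) = C1*exp(x/4)


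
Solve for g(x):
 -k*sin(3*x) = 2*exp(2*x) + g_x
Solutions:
 g(x) = C1 + k*cos(3*x)/3 - exp(2*x)


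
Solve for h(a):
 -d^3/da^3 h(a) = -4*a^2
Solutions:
 h(a) = C1 + C2*a + C3*a^2 + a^5/15


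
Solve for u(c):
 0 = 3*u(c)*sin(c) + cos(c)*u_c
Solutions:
 u(c) = C1*cos(c)^3


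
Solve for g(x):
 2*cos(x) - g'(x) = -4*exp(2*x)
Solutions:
 g(x) = C1 + 2*exp(2*x) + 2*sin(x)


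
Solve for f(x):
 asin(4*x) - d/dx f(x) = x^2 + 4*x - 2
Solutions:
 f(x) = C1 - x^3/3 - 2*x^2 + x*asin(4*x) + 2*x + sqrt(1 - 16*x^2)/4


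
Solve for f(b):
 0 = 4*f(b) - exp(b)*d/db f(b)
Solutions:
 f(b) = C1*exp(-4*exp(-b))


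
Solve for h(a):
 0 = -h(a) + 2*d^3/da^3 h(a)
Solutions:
 h(a) = C3*exp(2^(2/3)*a/2) + (C1*sin(2^(2/3)*sqrt(3)*a/4) + C2*cos(2^(2/3)*sqrt(3)*a/4))*exp(-2^(2/3)*a/4)


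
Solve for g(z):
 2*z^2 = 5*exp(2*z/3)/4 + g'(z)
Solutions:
 g(z) = C1 + 2*z^3/3 - 15*exp(2*z/3)/8


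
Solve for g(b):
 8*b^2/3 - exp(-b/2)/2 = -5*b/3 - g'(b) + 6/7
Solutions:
 g(b) = C1 - 8*b^3/9 - 5*b^2/6 + 6*b/7 - 1/sqrt(exp(b))


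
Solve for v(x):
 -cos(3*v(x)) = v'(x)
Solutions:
 v(x) = -asin((C1 + exp(6*x))/(C1 - exp(6*x)))/3 + pi/3
 v(x) = asin((C1 + exp(6*x))/(C1 - exp(6*x)))/3


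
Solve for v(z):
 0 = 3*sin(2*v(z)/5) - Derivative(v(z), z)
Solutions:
 -3*z + 5*log(cos(2*v(z)/5) - 1)/4 - 5*log(cos(2*v(z)/5) + 1)/4 = C1


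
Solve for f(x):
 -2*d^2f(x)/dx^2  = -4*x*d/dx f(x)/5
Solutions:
 f(x) = C1 + C2*erfi(sqrt(5)*x/5)


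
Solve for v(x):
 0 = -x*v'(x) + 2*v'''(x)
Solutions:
 v(x) = C1 + Integral(C2*airyai(2^(2/3)*x/2) + C3*airybi(2^(2/3)*x/2), x)


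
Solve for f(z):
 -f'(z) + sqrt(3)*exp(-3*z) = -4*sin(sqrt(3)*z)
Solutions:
 f(z) = C1 - 4*sqrt(3)*cos(sqrt(3)*z)/3 - sqrt(3)*exp(-3*z)/3


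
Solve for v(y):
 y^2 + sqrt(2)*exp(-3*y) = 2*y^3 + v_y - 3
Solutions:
 v(y) = C1 - y^4/2 + y^3/3 + 3*y - sqrt(2)*exp(-3*y)/3


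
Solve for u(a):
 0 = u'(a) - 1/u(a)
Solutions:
 u(a) = -sqrt(C1 + 2*a)
 u(a) = sqrt(C1 + 2*a)


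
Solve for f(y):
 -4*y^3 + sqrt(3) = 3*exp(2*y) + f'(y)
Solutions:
 f(y) = C1 - y^4 + sqrt(3)*y - 3*exp(2*y)/2


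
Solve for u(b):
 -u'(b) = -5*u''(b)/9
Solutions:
 u(b) = C1 + C2*exp(9*b/5)


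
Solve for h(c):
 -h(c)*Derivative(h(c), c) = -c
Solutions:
 h(c) = -sqrt(C1 + c^2)
 h(c) = sqrt(C1 + c^2)


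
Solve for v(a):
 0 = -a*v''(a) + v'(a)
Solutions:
 v(a) = C1 + C2*a^2


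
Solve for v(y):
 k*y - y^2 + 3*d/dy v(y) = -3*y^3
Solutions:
 v(y) = C1 - k*y^2/6 - y^4/4 + y^3/9


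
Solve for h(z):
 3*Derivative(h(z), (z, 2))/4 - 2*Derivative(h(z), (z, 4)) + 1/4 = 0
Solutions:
 h(z) = C1 + C2*z + C3*exp(-sqrt(6)*z/4) + C4*exp(sqrt(6)*z/4) - z^2/6


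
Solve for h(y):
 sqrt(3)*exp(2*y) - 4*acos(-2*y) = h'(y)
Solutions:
 h(y) = C1 - 4*y*acos(-2*y) - 2*sqrt(1 - 4*y^2) + sqrt(3)*exp(2*y)/2


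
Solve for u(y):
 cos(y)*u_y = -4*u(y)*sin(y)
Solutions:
 u(y) = C1*cos(y)^4


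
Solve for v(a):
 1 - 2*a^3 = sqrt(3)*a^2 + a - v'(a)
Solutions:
 v(a) = C1 + a^4/2 + sqrt(3)*a^3/3 + a^2/2 - a


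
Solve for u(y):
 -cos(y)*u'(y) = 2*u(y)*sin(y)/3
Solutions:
 u(y) = C1*cos(y)^(2/3)


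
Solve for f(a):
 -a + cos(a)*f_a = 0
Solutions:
 f(a) = C1 + Integral(a/cos(a), a)


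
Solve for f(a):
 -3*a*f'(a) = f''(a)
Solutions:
 f(a) = C1 + C2*erf(sqrt(6)*a/2)


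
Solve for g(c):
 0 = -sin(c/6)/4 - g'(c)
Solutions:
 g(c) = C1 + 3*cos(c/6)/2


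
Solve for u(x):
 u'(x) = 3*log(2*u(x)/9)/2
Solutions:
 -2*Integral(1/(log(_y) - 2*log(3) + log(2)), (_y, u(x)))/3 = C1 - x


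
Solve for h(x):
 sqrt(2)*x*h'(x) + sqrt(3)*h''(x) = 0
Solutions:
 h(x) = C1 + C2*erf(6^(3/4)*x/6)


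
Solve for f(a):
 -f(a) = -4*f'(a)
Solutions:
 f(a) = C1*exp(a/4)


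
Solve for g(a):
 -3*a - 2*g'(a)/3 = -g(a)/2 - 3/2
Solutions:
 g(a) = C1*exp(3*a/4) + 6*a + 5


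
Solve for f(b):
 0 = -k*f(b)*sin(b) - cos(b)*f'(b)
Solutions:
 f(b) = C1*exp(k*log(cos(b)))


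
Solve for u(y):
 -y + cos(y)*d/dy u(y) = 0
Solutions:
 u(y) = C1 + Integral(y/cos(y), y)


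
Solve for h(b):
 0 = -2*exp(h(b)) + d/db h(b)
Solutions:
 h(b) = log(-1/(C1 + 2*b))


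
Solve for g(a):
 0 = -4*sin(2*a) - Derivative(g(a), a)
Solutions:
 g(a) = C1 + 2*cos(2*a)


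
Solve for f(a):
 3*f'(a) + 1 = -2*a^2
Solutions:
 f(a) = C1 - 2*a^3/9 - a/3


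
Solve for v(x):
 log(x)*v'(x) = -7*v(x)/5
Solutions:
 v(x) = C1*exp(-7*li(x)/5)


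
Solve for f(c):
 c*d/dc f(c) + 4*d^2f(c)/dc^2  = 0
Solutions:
 f(c) = C1 + C2*erf(sqrt(2)*c/4)


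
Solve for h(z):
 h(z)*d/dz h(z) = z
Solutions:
 h(z) = -sqrt(C1 + z^2)
 h(z) = sqrt(C1 + z^2)


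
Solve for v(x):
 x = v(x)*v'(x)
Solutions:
 v(x) = -sqrt(C1 + x^2)
 v(x) = sqrt(C1 + x^2)


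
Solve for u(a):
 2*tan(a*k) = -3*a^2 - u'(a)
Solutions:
 u(a) = C1 - a^3 - 2*Piecewise((-log(cos(a*k))/k, Ne(k, 0)), (0, True))


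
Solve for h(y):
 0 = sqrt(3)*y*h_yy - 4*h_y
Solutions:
 h(y) = C1 + C2*y^(1 + 4*sqrt(3)/3)


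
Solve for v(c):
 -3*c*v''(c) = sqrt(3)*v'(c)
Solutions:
 v(c) = C1 + C2*c^(1 - sqrt(3)/3)


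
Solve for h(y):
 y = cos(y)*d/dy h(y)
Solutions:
 h(y) = C1 + Integral(y/cos(y), y)


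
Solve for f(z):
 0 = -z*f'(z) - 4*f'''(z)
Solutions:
 f(z) = C1 + Integral(C2*airyai(-2^(1/3)*z/2) + C3*airybi(-2^(1/3)*z/2), z)


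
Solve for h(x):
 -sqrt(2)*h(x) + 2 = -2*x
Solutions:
 h(x) = sqrt(2)*(x + 1)


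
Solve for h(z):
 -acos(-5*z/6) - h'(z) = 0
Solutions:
 h(z) = C1 - z*acos(-5*z/6) - sqrt(36 - 25*z^2)/5


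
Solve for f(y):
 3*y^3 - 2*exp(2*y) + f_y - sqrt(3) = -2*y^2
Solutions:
 f(y) = C1 - 3*y^4/4 - 2*y^3/3 + sqrt(3)*y + exp(2*y)


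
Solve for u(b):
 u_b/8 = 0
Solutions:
 u(b) = C1


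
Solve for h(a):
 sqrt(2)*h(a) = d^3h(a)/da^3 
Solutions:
 h(a) = C3*exp(2^(1/6)*a) + (C1*sin(2^(1/6)*sqrt(3)*a/2) + C2*cos(2^(1/6)*sqrt(3)*a/2))*exp(-2^(1/6)*a/2)


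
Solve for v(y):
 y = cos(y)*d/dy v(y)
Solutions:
 v(y) = C1 + Integral(y/cos(y), y)


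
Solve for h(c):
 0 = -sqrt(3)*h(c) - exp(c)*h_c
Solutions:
 h(c) = C1*exp(sqrt(3)*exp(-c))


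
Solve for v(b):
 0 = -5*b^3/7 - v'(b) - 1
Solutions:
 v(b) = C1 - 5*b^4/28 - b


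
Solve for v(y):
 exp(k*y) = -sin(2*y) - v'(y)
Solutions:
 v(y) = C1 + cos(2*y)/2 - exp(k*y)/k


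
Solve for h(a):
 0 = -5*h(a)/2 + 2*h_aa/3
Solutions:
 h(a) = C1*exp(-sqrt(15)*a/2) + C2*exp(sqrt(15)*a/2)


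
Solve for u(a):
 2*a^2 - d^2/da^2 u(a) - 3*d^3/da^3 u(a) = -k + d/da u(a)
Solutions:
 u(a) = C1 + 2*a^3/3 - 2*a^2 + a*k - 8*a + (C2*sin(sqrt(11)*a/6) + C3*cos(sqrt(11)*a/6))*exp(-a/6)


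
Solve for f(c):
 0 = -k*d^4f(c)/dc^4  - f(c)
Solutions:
 f(c) = C1*exp(-c*(-1/k)^(1/4)) + C2*exp(c*(-1/k)^(1/4)) + C3*exp(-I*c*(-1/k)^(1/4)) + C4*exp(I*c*(-1/k)^(1/4))


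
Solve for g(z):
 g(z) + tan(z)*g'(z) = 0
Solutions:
 g(z) = C1/sin(z)


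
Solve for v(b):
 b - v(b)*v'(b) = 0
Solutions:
 v(b) = -sqrt(C1 + b^2)
 v(b) = sqrt(C1 + b^2)


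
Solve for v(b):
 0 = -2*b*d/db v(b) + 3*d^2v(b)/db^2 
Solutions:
 v(b) = C1 + C2*erfi(sqrt(3)*b/3)


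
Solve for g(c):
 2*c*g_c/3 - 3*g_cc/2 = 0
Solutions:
 g(c) = C1 + C2*erfi(sqrt(2)*c/3)


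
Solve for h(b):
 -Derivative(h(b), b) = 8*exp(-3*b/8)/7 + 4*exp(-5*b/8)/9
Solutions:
 h(b) = C1 + 64*exp(-3*b/8)/21 + 32*exp(-5*b/8)/45


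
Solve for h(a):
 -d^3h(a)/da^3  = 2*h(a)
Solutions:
 h(a) = C3*exp(-2^(1/3)*a) + (C1*sin(2^(1/3)*sqrt(3)*a/2) + C2*cos(2^(1/3)*sqrt(3)*a/2))*exp(2^(1/3)*a/2)


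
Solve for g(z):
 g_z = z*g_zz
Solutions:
 g(z) = C1 + C2*z^2


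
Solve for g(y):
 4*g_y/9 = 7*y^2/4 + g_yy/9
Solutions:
 g(y) = C1 + C2*exp(4*y) + 21*y^3/16 + 63*y^2/64 + 63*y/128


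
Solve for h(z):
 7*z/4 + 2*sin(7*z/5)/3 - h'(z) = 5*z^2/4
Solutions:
 h(z) = C1 - 5*z^3/12 + 7*z^2/8 - 10*cos(7*z/5)/21


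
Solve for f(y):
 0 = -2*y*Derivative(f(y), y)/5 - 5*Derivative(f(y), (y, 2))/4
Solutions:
 f(y) = C1 + C2*erf(2*y/5)
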